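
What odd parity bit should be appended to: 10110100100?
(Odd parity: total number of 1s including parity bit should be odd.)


Number of 1s in data: 5
Parity bit: 0

0


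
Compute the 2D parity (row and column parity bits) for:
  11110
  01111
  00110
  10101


Row parities: 0001
Column parities: 00010

Row P: 0001, Col P: 00010, Corner: 1


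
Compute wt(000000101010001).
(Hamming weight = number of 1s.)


Counting 1s in 000000101010001

4


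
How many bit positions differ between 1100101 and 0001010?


XOR: 1101111
Count of 1s: 6

6


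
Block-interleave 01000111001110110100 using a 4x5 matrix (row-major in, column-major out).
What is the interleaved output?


Matrix:
  01000
  11100
  11101
  10100
Read columns: 01111110011100000010

01111110011100000010


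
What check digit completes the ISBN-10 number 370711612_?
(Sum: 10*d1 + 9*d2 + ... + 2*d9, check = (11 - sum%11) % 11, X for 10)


Weighted sum: 184
184 mod 11 = 8

Check digit: 3


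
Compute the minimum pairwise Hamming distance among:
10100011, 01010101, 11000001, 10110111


Comparing all pairs, minimum distance: 2
Can detect 1 errors, correct 0 errors

2


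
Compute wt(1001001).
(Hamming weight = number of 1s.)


Counting 1s in 1001001

3


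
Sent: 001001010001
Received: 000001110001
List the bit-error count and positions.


XOR: 001000100000

2 error(s) at position(s): 2, 6


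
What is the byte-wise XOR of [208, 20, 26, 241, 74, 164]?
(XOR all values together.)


XOR chain: 208 ^ 20 ^ 26 ^ 241 ^ 74 ^ 164 = 193

193


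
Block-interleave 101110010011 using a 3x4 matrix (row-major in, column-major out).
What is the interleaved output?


Matrix:
  1011
  1001
  0011
Read columns: 110000101111

110000101111


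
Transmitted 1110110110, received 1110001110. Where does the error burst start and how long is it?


XOR: 0000111000

Burst at position 4, length 3


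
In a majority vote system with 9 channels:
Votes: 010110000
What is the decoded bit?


Ones: 3 out of 9
Threshold: 5

0 (3/9 voted 1)


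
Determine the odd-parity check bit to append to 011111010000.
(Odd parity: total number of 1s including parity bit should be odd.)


Number of 1s in data: 6
Parity bit: 1

1


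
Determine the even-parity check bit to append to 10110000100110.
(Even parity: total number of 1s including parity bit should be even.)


Number of 1s in data: 6
Parity bit: 0

0


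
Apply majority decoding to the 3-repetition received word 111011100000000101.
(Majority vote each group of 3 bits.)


Groups: 111, 011, 100, 000, 000, 101
Majority votes: 110001

110001


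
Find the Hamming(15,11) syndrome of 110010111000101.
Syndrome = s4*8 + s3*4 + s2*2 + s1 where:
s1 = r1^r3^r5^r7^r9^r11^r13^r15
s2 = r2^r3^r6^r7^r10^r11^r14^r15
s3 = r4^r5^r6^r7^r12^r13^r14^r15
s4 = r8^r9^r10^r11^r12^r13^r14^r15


s1=0, s2=1, s3=0, s4=0

Syndrome = 2 (error at position 2)


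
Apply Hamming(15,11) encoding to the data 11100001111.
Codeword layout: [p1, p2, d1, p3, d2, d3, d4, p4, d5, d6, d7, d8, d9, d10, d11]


Parity bits: p1=0, p2=0, p3=0, p4=0

001011000001111


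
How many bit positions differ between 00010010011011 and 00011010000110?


XOR: 00001000011101
Count of 1s: 5

5


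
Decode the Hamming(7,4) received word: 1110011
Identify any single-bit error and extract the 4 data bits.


Syndrome = 1: error at position 1

Data: 1011 (corrected bit 1)


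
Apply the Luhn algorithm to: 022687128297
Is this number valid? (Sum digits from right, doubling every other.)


Luhn sum = 55
55 mod 10 = 5

Invalid (Luhn sum mod 10 = 5)


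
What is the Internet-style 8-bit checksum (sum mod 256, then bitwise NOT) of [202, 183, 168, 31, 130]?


Sum = 714 mod 256 = 202
Complement = 53

53


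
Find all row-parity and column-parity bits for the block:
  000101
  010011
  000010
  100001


Row parities: 0110
Column parities: 110101

Row P: 0110, Col P: 110101, Corner: 0


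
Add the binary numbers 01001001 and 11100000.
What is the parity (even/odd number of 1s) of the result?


01001001 = 73
11100000 = 224
Sum = 297 = 100101001
1s count = 4

even parity (4 ones in 100101001)


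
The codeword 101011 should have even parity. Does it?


Number of 1s: 4

Yes, parity is correct (4 ones)


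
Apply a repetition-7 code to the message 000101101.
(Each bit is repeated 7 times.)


Each bit -> 7 copies

000000000000000000000111111100000001111111111111100000001111111


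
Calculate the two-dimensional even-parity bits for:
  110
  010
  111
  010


Row parities: 0111
Column parities: 001

Row P: 0111, Col P: 001, Corner: 1


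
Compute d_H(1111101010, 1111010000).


XOR: 0000111010
Count of 1s: 4

4


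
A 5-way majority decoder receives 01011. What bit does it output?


Ones: 3 out of 5
Threshold: 3

1 (3/5 voted 1)


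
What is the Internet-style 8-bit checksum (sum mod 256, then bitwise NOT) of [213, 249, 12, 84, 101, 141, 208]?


Sum = 1008 mod 256 = 240
Complement = 15

15


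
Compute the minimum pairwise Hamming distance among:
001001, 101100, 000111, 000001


Comparing all pairs, minimum distance: 1
Can detect 0 errors, correct 0 errors

1


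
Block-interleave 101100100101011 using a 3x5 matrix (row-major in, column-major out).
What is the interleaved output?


Matrix:
  10110
  01001
  01011
Read columns: 100011100101011

100011100101011


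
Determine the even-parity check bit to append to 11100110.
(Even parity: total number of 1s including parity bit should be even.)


Number of 1s in data: 5
Parity bit: 1

1


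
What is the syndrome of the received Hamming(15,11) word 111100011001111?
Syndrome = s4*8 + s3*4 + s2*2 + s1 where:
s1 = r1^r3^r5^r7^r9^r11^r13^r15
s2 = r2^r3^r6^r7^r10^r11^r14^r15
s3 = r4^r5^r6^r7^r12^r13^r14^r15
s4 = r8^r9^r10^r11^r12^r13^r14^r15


s1=1, s2=0, s3=1, s4=0

Syndrome = 5 (error at position 5)


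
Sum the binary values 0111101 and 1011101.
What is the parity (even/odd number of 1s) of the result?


0111101 = 61
1011101 = 93
Sum = 154 = 10011010
1s count = 4

even parity (4 ones in 10011010)


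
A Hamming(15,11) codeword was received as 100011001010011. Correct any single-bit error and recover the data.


Syndrome = 1: error at position 1

Data: 01101010011 (corrected bit 1)


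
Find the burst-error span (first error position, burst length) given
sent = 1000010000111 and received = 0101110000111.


XOR: 1101100000000

Burst at position 0, length 5


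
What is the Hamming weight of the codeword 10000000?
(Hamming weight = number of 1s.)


Counting 1s in 10000000

1


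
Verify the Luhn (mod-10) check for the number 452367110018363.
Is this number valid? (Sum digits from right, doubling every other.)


Luhn sum = 44
44 mod 10 = 4

Invalid (Luhn sum mod 10 = 4)


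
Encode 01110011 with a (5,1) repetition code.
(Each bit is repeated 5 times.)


Each bit -> 5 copies

0000011111111111111100000000001111111111


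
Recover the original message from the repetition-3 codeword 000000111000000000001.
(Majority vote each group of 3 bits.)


Groups: 000, 000, 111, 000, 000, 000, 001
Majority votes: 0010000

0010000


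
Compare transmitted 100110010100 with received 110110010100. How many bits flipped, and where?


XOR: 010000000000

1 error(s) at position(s): 1


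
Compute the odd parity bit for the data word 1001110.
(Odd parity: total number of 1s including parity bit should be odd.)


Number of 1s in data: 4
Parity bit: 1

1


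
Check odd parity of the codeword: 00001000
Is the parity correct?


Number of 1s: 1

Yes, parity is correct (1 ones)


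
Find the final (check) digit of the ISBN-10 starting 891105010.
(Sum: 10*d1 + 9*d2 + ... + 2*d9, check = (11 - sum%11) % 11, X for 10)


Weighted sum: 204
204 mod 11 = 6

Check digit: 5


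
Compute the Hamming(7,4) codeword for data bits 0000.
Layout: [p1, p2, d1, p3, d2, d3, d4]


Parity bits: p1=0, p2=0, p3=0

0000000


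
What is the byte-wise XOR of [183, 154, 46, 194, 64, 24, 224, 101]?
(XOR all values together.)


XOR chain: 183 ^ 154 ^ 46 ^ 194 ^ 64 ^ 24 ^ 224 ^ 101 = 28

28


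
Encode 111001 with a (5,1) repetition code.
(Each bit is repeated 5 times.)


Each bit -> 5 copies

111111111111111000000000011111


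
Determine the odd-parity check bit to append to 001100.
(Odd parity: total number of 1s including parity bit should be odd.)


Number of 1s in data: 2
Parity bit: 1

1


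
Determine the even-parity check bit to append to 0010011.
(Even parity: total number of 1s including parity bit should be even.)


Number of 1s in data: 3
Parity bit: 1

1


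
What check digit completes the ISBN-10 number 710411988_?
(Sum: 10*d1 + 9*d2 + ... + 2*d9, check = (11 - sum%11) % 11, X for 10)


Weighted sum: 194
194 mod 11 = 7

Check digit: 4


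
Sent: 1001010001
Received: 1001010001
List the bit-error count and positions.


XOR: 0000000000

0 errors (received matches sent)


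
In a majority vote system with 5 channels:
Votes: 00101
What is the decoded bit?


Ones: 2 out of 5
Threshold: 3

0 (2/5 voted 1)


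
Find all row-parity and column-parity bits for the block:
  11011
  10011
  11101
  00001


Row parities: 0101
Column parities: 10100

Row P: 0101, Col P: 10100, Corner: 0


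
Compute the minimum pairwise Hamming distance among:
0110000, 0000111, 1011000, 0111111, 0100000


Comparing all pairs, minimum distance: 1
Can detect 0 errors, correct 0 errors

1


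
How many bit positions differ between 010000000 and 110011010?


XOR: 100011010
Count of 1s: 4

4


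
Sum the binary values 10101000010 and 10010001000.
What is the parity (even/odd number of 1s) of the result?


10101000010 = 1346
10010001000 = 1160
Sum = 2506 = 100111001010
1s count = 6

even parity (6 ones in 100111001010)


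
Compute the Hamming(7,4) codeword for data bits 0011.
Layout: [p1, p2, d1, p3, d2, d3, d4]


Parity bits: p1=1, p2=0, p3=0

1000011


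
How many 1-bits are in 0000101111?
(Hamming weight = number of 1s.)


Counting 1s in 0000101111

5


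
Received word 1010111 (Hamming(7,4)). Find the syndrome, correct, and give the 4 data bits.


Syndrome = 6: error at position 6

Data: 1101 (corrected bit 6)


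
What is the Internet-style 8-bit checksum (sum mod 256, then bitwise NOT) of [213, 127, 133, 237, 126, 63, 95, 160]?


Sum = 1154 mod 256 = 130
Complement = 125

125


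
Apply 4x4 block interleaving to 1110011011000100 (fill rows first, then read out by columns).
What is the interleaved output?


Matrix:
  1110
  0110
  1100
  0100
Read columns: 1010111111000000

1010111111000000


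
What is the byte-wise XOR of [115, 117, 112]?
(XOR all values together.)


XOR chain: 115 ^ 117 ^ 112 = 118

118


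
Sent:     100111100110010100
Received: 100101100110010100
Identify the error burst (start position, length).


XOR: 000010000000000000

Burst at position 4, length 1


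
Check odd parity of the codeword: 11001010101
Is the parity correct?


Number of 1s: 6

No, parity error (6 ones)


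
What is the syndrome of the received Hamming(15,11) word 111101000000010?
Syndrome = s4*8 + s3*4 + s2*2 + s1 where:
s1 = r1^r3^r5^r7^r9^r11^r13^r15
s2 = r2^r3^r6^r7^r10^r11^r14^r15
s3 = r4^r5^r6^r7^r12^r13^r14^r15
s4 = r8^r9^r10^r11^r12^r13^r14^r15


s1=0, s2=0, s3=1, s4=1

Syndrome = 12 (error at position 12)


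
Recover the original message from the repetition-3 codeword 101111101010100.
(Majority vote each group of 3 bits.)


Groups: 101, 111, 101, 010, 100
Majority votes: 11100

11100


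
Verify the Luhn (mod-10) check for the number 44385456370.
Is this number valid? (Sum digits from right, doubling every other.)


Luhn sum = 51
51 mod 10 = 1

Invalid (Luhn sum mod 10 = 1)


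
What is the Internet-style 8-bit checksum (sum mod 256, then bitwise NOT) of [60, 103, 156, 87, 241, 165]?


Sum = 812 mod 256 = 44
Complement = 211

211


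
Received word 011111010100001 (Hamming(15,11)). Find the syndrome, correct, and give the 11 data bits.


Syndrome = 11: error at position 11

Data: 11100110001 (corrected bit 11)


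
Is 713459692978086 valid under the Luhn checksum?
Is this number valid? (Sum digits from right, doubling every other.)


Luhn sum = 87
87 mod 10 = 7

Invalid (Luhn sum mod 10 = 7)


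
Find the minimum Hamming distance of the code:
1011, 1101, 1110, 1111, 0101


Comparing all pairs, minimum distance: 1
Can detect 0 errors, correct 0 errors

1


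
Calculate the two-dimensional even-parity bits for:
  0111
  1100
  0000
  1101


Row parities: 1001
Column parities: 0110

Row P: 1001, Col P: 0110, Corner: 0


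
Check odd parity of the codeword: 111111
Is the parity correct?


Number of 1s: 6

No, parity error (6 ones)


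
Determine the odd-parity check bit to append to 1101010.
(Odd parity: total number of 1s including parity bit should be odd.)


Number of 1s in data: 4
Parity bit: 1

1


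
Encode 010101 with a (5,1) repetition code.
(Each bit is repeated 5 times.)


Each bit -> 5 copies

000001111100000111110000011111


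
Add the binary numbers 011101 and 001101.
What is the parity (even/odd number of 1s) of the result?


011101 = 29
001101 = 13
Sum = 42 = 101010
1s count = 3

odd parity (3 ones in 101010)


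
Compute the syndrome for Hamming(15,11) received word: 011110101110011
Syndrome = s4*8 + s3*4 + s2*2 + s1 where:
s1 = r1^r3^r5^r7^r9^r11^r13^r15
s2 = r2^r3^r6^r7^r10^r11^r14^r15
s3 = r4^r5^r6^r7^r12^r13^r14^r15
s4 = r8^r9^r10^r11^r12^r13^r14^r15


s1=0, s2=1, s3=1, s4=1

Syndrome = 14 (error at position 14)


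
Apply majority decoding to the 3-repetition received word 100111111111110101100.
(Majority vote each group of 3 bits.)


Groups: 100, 111, 111, 111, 110, 101, 100
Majority votes: 0111110

0111110


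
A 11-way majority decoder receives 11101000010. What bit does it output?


Ones: 5 out of 11
Threshold: 6

0 (5/11 voted 1)


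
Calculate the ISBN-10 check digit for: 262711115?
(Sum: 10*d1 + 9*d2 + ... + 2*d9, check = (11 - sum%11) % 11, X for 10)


Weighted sum: 167
167 mod 11 = 2

Check digit: 9


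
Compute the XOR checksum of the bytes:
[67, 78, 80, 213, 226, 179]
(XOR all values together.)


XOR chain: 67 ^ 78 ^ 80 ^ 213 ^ 226 ^ 179 = 217

217


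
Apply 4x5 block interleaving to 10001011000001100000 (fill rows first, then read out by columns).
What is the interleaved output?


Matrix:
  10001
  01100
  00011
  00000
Read columns: 10000100010000101010

10000100010000101010


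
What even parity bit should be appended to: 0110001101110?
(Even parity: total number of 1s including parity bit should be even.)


Number of 1s in data: 7
Parity bit: 1

1


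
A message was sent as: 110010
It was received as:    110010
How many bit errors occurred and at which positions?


XOR: 000000

0 errors (received matches sent)


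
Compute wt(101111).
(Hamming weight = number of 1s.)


Counting 1s in 101111

5


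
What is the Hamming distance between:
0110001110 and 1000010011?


XOR: 1110011101
Count of 1s: 7

7


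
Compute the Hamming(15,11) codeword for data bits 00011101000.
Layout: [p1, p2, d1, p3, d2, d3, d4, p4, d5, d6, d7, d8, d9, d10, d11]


Parity bits: p1=0, p2=0, p3=0, p4=1

000000111101000


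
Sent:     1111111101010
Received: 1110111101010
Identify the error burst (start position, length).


XOR: 0001000000000

Burst at position 3, length 1


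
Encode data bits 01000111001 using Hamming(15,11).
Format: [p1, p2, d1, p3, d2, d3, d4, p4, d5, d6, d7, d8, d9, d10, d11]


Parity bits: p1=1, p2=1, p3=1, p4=0

110110000111001


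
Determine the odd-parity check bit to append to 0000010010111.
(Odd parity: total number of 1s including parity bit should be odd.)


Number of 1s in data: 5
Parity bit: 0

0


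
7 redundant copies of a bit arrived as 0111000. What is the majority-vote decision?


Ones: 3 out of 7
Threshold: 4

0 (3/7 voted 1)


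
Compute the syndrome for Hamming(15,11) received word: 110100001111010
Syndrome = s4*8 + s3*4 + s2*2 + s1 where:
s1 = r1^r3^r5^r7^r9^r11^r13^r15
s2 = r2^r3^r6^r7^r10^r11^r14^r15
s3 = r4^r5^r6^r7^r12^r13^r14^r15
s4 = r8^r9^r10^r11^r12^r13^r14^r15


s1=1, s2=0, s3=1, s4=1

Syndrome = 13 (error at position 13)


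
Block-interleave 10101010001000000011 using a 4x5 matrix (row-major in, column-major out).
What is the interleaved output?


Matrix:
  10101
  01000
  10000
  00011
Read columns: 10100100100000011001

10100100100000011001


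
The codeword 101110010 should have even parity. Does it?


Number of 1s: 5

No, parity error (5 ones)


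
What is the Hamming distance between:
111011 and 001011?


XOR: 110000
Count of 1s: 2

2


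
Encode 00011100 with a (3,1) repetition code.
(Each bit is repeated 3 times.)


Each bit -> 3 copies

000000000111111111000000


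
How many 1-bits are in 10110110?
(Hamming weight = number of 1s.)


Counting 1s in 10110110

5


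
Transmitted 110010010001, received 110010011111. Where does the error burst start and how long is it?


XOR: 000000001110

Burst at position 8, length 3


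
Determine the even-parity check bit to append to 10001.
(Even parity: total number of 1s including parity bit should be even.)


Number of 1s in data: 2
Parity bit: 0

0


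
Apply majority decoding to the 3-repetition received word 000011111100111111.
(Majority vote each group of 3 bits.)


Groups: 000, 011, 111, 100, 111, 111
Majority votes: 011011

011011


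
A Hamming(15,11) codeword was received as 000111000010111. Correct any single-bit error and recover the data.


Syndrome = 0: no error detected

Data: 01100010111 (no errors)


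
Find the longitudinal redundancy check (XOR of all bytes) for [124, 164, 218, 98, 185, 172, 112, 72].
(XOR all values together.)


XOR chain: 124 ^ 164 ^ 218 ^ 98 ^ 185 ^ 172 ^ 112 ^ 72 = 77

77


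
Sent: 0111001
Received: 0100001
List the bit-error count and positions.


XOR: 0011000

2 error(s) at position(s): 2, 3


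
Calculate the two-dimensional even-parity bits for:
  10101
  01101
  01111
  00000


Row parities: 1100
Column parities: 10111

Row P: 1100, Col P: 10111, Corner: 0


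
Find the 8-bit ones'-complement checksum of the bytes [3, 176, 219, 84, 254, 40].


Sum = 776 mod 256 = 8
Complement = 247

247


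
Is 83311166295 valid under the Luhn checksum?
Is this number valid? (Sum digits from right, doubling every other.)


Luhn sum = 47
47 mod 10 = 7

Invalid (Luhn sum mod 10 = 7)


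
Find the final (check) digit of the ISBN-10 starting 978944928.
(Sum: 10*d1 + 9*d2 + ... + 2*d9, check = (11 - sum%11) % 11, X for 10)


Weighted sum: 382
382 mod 11 = 8

Check digit: 3


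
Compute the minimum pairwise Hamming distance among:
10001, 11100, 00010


Comparing all pairs, minimum distance: 3
Can detect 2 errors, correct 1 errors

3


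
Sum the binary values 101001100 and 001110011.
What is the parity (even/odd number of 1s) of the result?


101001100 = 332
001110011 = 115
Sum = 447 = 110111111
1s count = 8

even parity (8 ones in 110111111)


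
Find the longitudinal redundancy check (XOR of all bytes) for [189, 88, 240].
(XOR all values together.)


XOR chain: 189 ^ 88 ^ 240 = 21

21


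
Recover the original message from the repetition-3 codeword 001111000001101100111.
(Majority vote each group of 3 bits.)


Groups: 001, 111, 000, 001, 101, 100, 111
Majority votes: 0100101

0100101


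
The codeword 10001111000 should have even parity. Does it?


Number of 1s: 5

No, parity error (5 ones)


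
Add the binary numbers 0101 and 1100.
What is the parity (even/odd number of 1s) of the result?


0101 = 5
1100 = 12
Sum = 17 = 10001
1s count = 2

even parity (2 ones in 10001)


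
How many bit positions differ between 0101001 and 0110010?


XOR: 0011011
Count of 1s: 4

4


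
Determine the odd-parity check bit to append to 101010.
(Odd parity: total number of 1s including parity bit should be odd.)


Number of 1s in data: 3
Parity bit: 0

0


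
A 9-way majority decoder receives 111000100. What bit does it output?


Ones: 4 out of 9
Threshold: 5

0 (4/9 voted 1)


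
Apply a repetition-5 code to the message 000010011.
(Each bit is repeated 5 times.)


Each bit -> 5 copies

000000000000000000001111100000000001111111111


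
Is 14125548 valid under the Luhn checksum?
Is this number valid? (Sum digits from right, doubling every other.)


Luhn sum = 32
32 mod 10 = 2

Invalid (Luhn sum mod 10 = 2)


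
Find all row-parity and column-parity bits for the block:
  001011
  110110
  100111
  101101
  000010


Row parities: 10001
Column parities: 110101

Row P: 10001, Col P: 110101, Corner: 0


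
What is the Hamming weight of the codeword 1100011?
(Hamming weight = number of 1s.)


Counting 1s in 1100011

4


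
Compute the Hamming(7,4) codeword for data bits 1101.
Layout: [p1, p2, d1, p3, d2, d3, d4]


Parity bits: p1=1, p2=0, p3=0

1010101


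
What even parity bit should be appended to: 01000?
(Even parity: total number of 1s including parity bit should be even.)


Number of 1s in data: 1
Parity bit: 1

1


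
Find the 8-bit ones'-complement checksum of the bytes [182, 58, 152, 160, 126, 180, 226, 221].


Sum = 1305 mod 256 = 25
Complement = 230

230


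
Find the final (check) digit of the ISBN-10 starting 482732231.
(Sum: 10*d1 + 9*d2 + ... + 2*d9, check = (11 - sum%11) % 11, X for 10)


Weighted sum: 224
224 mod 11 = 4

Check digit: 7


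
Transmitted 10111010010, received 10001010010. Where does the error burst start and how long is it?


XOR: 00110000000

Burst at position 2, length 2


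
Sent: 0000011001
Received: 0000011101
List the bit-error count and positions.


XOR: 0000000100

1 error(s) at position(s): 7


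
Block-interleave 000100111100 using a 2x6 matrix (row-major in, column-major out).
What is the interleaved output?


Matrix:
  000100
  111100
Read columns: 010101110000

010101110000


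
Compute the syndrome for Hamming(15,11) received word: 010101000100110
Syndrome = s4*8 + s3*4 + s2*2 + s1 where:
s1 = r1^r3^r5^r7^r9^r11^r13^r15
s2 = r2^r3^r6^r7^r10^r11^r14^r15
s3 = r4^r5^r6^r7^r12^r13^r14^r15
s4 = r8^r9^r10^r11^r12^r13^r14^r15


s1=1, s2=0, s3=0, s4=1

Syndrome = 9 (error at position 9)


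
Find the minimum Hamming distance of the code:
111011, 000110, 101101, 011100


Comparing all pairs, minimum distance: 3
Can detect 2 errors, correct 1 errors

3


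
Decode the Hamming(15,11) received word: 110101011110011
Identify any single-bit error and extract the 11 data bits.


Syndrome = 0: no error detected

Data: 00101110011 (no errors)


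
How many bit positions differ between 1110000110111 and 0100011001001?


XOR: 1010011111110
Count of 1s: 9

9


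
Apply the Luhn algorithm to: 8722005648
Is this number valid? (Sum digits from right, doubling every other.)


Luhn sum = 43
43 mod 10 = 3

Invalid (Luhn sum mod 10 = 3)


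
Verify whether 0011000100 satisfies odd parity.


Number of 1s: 3

Yes, parity is correct (3 ones)


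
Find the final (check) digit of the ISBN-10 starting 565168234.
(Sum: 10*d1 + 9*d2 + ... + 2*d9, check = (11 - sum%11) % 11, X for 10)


Weighted sum: 252
252 mod 11 = 10

Check digit: 1


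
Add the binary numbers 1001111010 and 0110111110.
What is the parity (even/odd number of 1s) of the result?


1001111010 = 634
0110111110 = 446
Sum = 1080 = 10000111000
1s count = 4

even parity (4 ones in 10000111000)


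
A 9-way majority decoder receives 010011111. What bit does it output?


Ones: 6 out of 9
Threshold: 5

1 (6/9 voted 1)


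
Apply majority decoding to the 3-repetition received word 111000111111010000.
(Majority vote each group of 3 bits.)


Groups: 111, 000, 111, 111, 010, 000
Majority votes: 101100

101100


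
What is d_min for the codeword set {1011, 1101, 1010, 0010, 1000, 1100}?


Comparing all pairs, minimum distance: 1
Can detect 0 errors, correct 0 errors

1


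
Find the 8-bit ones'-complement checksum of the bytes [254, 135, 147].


Sum = 536 mod 256 = 24
Complement = 231

231


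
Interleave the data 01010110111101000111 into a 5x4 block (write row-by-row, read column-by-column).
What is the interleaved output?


Matrix:
  0101
  0110
  1111
  0100
  0111
Read columns: 00100111110110110101

00100111110110110101


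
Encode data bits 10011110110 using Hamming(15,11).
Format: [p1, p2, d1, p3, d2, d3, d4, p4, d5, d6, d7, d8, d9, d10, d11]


Parity bits: p1=1, p2=1, p3=1, p4=1

111100111110110


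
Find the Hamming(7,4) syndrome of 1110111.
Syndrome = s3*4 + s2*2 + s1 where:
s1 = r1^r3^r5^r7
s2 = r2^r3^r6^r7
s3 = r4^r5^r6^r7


s1=0, s2=0, s3=1

Syndrome = 4 (error at position 4)


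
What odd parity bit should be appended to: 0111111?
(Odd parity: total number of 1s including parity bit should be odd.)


Number of 1s in data: 6
Parity bit: 1

1


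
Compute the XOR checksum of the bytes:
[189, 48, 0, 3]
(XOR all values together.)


XOR chain: 189 ^ 48 ^ 0 ^ 3 = 142

142


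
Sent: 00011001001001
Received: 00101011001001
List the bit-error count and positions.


XOR: 00110010000000

3 error(s) at position(s): 2, 3, 6


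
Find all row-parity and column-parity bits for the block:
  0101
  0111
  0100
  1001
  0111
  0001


Row parities: 011011
Column parities: 1001

Row P: 011011, Col P: 1001, Corner: 0


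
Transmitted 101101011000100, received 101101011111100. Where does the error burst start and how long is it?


XOR: 000000000111000

Burst at position 9, length 3


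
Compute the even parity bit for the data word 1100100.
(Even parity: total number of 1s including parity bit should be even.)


Number of 1s in data: 3
Parity bit: 1

1


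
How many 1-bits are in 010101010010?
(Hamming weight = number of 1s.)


Counting 1s in 010101010010

5


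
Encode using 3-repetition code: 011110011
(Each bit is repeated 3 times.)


Each bit -> 3 copies

000111111111111000000111111


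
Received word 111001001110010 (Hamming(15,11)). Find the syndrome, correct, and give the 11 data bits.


Syndrome = 0: no error detected

Data: 10101110010 (no errors)


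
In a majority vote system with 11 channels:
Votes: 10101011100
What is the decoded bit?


Ones: 6 out of 11
Threshold: 6

1 (6/11 voted 1)


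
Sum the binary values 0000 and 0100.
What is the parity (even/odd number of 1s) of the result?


0000 = 0
0100 = 4
Sum = 4 = 100
1s count = 1

odd parity (1 ones in 100)


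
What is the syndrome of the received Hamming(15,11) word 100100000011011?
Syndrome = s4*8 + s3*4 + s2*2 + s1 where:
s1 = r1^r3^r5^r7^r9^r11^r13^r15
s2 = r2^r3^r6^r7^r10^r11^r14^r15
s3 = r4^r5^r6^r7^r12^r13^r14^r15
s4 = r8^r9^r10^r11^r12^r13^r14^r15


s1=1, s2=1, s3=0, s4=0

Syndrome = 3 (error at position 3)


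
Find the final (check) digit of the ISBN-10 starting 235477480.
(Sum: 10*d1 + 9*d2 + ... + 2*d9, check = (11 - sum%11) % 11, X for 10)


Weighted sum: 232
232 mod 11 = 1

Check digit: X


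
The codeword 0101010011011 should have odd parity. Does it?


Number of 1s: 7

Yes, parity is correct (7 ones)


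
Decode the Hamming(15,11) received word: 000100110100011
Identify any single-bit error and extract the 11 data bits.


Syndrome = 0: no error detected

Data: 00010100011 (no errors)


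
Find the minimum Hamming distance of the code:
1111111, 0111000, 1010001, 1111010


Comparing all pairs, minimum distance: 2
Can detect 1 errors, correct 0 errors

2


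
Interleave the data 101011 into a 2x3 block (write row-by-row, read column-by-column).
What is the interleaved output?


Matrix:
  101
  011
Read columns: 100111

100111


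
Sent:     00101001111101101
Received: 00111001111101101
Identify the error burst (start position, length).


XOR: 00010000000000000

Burst at position 3, length 1


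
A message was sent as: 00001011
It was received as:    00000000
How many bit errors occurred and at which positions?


XOR: 00001011

3 error(s) at position(s): 4, 6, 7


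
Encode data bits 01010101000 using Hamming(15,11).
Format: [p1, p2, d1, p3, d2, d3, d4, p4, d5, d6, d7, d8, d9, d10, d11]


Parity bits: p1=0, p2=0, p3=1, p4=0

000110100101000


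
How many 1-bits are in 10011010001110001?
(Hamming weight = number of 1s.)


Counting 1s in 10011010001110001

8


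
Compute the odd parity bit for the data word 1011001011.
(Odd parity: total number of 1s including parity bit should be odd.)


Number of 1s in data: 6
Parity bit: 1

1


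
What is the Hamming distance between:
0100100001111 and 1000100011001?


XOR: 1100000010110
Count of 1s: 5

5


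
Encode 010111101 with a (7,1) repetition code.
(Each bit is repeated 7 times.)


Each bit -> 7 copies

000000011111110000000111111111111111111111111111100000001111111


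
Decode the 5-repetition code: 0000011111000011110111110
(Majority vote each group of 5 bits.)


Groups: 00000, 11111, 00001, 11101, 11110
Majority votes: 01011

01011


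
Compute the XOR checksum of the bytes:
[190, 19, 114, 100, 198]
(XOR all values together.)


XOR chain: 190 ^ 19 ^ 114 ^ 100 ^ 198 = 125

125


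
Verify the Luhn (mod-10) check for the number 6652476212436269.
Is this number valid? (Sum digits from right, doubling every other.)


Luhn sum = 64
64 mod 10 = 4

Invalid (Luhn sum mod 10 = 4)


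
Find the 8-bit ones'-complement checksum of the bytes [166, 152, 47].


Sum = 365 mod 256 = 109
Complement = 146

146


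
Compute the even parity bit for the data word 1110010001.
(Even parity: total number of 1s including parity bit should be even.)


Number of 1s in data: 5
Parity bit: 1

1


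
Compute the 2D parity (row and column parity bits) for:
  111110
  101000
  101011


Row parities: 100
Column parities: 111101

Row P: 100, Col P: 111101, Corner: 1


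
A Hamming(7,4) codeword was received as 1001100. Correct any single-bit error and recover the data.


Syndrome = 0: no error detected

Data: 0100 (no errors)


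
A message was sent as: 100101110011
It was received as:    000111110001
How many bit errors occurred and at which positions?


XOR: 100010000010

3 error(s) at position(s): 0, 4, 10


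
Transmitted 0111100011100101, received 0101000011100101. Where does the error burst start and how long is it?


XOR: 0010100000000000

Burst at position 2, length 3


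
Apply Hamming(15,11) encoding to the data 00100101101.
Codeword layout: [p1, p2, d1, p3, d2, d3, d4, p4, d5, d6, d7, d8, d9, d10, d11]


Parity bits: p1=0, p2=1, p3=0, p4=0

010001000101101


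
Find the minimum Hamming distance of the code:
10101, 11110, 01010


Comparing all pairs, minimum distance: 2
Can detect 1 errors, correct 0 errors

2


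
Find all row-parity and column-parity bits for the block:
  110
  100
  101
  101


Row parities: 0100
Column parities: 010

Row P: 0100, Col P: 010, Corner: 1


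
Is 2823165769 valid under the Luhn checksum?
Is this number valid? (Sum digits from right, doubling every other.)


Luhn sum = 47
47 mod 10 = 7

Invalid (Luhn sum mod 10 = 7)


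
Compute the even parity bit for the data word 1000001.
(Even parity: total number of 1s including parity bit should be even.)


Number of 1s in data: 2
Parity bit: 0

0


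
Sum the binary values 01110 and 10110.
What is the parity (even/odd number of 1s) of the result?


01110 = 14
10110 = 22
Sum = 36 = 100100
1s count = 2

even parity (2 ones in 100100)


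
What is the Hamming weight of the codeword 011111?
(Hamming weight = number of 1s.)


Counting 1s in 011111

5


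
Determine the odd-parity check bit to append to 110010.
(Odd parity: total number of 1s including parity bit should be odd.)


Number of 1s in data: 3
Parity bit: 0

0


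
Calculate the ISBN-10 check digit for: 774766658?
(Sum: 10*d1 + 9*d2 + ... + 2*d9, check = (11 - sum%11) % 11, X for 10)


Weighted sum: 335
335 mod 11 = 5

Check digit: 6


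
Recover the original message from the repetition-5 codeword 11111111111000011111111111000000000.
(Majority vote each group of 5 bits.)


Groups: 11111, 11111, 10000, 11111, 11111, 10000, 00000
Majority votes: 1101100

1101100


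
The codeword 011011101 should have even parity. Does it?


Number of 1s: 6

Yes, parity is correct (6 ones)


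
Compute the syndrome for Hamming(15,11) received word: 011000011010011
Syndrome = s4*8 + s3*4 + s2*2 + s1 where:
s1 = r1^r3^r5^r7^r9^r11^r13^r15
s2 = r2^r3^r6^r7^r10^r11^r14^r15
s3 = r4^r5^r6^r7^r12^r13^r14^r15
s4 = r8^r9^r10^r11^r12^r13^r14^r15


s1=0, s2=1, s3=0, s4=1

Syndrome = 10 (error at position 10)


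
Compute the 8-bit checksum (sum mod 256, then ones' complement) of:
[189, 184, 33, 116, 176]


Sum = 698 mod 256 = 186
Complement = 69

69


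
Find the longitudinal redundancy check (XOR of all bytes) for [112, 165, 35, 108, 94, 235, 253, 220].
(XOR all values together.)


XOR chain: 112 ^ 165 ^ 35 ^ 108 ^ 94 ^ 235 ^ 253 ^ 220 = 14

14


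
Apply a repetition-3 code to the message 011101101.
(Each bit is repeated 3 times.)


Each bit -> 3 copies

000111111111000111111000111


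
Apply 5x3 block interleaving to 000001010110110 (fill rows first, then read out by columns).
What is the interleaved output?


Matrix:
  000
  001
  010
  110
  110
Read columns: 000110011101000

000110011101000


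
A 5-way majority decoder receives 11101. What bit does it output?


Ones: 4 out of 5
Threshold: 3

1 (4/5 voted 1)


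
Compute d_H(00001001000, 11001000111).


XOR: 11000001111
Count of 1s: 6

6


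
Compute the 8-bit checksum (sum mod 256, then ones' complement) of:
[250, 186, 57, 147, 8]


Sum = 648 mod 256 = 136
Complement = 119

119


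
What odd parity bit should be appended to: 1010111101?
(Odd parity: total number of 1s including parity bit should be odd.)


Number of 1s in data: 7
Parity bit: 0

0


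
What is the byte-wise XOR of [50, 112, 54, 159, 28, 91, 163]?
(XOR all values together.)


XOR chain: 50 ^ 112 ^ 54 ^ 159 ^ 28 ^ 91 ^ 163 = 15

15


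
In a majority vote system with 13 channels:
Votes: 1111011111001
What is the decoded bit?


Ones: 10 out of 13
Threshold: 7

1 (10/13 voted 1)


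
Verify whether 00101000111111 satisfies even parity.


Number of 1s: 8

Yes, parity is correct (8 ones)


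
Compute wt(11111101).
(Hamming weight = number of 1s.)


Counting 1s in 11111101

7


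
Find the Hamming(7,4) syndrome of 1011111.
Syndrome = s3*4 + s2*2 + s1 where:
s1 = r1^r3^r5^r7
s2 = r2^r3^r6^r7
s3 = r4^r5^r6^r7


s1=0, s2=1, s3=0

Syndrome = 2 (error at position 2)


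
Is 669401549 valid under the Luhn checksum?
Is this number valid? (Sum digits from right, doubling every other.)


Luhn sum = 50
50 mod 10 = 0

Valid (Luhn sum mod 10 = 0)


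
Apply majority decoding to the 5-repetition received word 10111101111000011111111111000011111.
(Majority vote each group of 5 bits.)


Groups: 10111, 10111, 10000, 11111, 11111, 10000, 11111
Majority votes: 1101101

1101101


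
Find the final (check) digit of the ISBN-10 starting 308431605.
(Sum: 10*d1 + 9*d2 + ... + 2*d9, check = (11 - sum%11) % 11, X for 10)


Weighted sum: 179
179 mod 11 = 3

Check digit: 8


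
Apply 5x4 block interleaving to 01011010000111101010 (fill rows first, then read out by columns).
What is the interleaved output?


Matrix:
  0101
  1010
  0001
  1110
  1010
Read columns: 01011100100101110100

01011100100101110100


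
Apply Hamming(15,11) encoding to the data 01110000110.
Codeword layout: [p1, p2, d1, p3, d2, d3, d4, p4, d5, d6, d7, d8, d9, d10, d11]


Parity bits: p1=1, p2=1, p3=1, p4=0

110111100000110


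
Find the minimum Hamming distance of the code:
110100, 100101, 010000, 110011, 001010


Comparing all pairs, minimum distance: 2
Can detect 1 errors, correct 0 errors

2


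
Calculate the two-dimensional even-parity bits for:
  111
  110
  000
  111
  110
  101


Row parities: 100100
Column parities: 101

Row P: 100100, Col P: 101, Corner: 0


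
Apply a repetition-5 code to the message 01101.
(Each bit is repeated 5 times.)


Each bit -> 5 copies

0000011111111110000011111


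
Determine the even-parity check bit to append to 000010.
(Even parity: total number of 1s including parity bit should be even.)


Number of 1s in data: 1
Parity bit: 1

1


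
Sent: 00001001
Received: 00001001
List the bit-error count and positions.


XOR: 00000000

0 errors (received matches sent)


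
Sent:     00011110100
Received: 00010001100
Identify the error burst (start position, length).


XOR: 00001111000

Burst at position 4, length 4


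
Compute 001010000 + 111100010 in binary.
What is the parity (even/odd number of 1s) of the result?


001010000 = 80
111100010 = 482
Sum = 562 = 1000110010
1s count = 4

even parity (4 ones in 1000110010)


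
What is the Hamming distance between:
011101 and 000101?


XOR: 011000
Count of 1s: 2

2


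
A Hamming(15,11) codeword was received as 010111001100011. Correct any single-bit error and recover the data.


Syndrome = 7: error at position 7

Data: 01111100011 (corrected bit 7)


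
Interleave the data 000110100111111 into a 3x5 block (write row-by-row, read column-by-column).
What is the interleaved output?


Matrix:
  00011
  01001
  11111
Read columns: 001011001101111

001011001101111


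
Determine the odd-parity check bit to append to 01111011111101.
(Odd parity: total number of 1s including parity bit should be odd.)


Number of 1s in data: 11
Parity bit: 0

0


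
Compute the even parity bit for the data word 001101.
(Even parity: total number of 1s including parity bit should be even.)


Number of 1s in data: 3
Parity bit: 1

1


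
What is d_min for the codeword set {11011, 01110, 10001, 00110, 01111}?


Comparing all pairs, minimum distance: 1
Can detect 0 errors, correct 0 errors

1


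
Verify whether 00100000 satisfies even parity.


Number of 1s: 1

No, parity error (1 ones)


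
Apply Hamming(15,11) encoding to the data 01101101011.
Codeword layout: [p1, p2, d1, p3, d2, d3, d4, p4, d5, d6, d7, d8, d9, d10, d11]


Parity bits: p1=1, p2=0, p3=1, p4=1

100111011101011


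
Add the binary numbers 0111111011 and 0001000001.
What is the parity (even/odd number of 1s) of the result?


0111111011 = 507
0001000001 = 65
Sum = 572 = 1000111100
1s count = 5

odd parity (5 ones in 1000111100)


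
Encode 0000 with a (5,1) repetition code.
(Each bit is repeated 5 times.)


Each bit -> 5 copies

00000000000000000000


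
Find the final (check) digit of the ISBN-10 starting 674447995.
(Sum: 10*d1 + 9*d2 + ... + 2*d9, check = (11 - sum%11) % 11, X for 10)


Weighted sum: 315
315 mod 11 = 7

Check digit: 4


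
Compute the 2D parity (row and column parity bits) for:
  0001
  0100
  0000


Row parities: 110
Column parities: 0101

Row P: 110, Col P: 0101, Corner: 0


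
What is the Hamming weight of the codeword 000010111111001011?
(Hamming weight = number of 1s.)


Counting 1s in 000010111111001011

10


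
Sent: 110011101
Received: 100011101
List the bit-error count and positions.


XOR: 010000000

1 error(s) at position(s): 1
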